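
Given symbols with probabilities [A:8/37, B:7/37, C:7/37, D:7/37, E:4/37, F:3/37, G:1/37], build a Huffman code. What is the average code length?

Huffman tree construction:
Combine smallest probabilities repeatedly
Resulting codes:
  A: 01 (length 2)
  B: 110 (length 3)
  C: 111 (length 3)
  D: 00 (length 2)
  E: 100 (length 3)
  F: 1011 (length 4)
  G: 1010 (length 4)
Average length = Σ p(s) × length(s) = 2.7027 bits


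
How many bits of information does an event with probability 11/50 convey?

Information content I(x) = -log₂(p(x))
I = -log₂(11/50) = -log₂(0.2200)
I = 2.1844 bits


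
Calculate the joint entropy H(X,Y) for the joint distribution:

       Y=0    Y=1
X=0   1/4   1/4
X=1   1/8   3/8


H(X,Y) = -Σ p(x,y) log₂ p(x,y)
  p(0,0)=1/4: -0.2500 × log₂(0.2500) = 0.5000
  p(0,1)=1/4: -0.2500 × log₂(0.2500) = 0.5000
  p(1,0)=1/8: -0.1250 × log₂(0.1250) = 0.3750
  p(1,1)=3/8: -0.3750 × log₂(0.3750) = 0.5306
H(X,Y) = 1.9056 bits


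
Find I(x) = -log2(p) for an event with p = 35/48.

Information content I(x) = -log₂(p(x))
I = -log₂(35/48) = -log₂(0.7292)
I = 0.4557 bits


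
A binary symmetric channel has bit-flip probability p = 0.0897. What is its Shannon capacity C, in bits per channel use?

For BSC with error probability p:
C = 1 - H(p) where H(p) is binary entropy
H(0.0897) = -0.0897 × log₂(0.0897) - 0.9103 × log₂(0.9103)
H(p) = 0.4355
C = 1 - 0.4355 = 0.5645 bits/use


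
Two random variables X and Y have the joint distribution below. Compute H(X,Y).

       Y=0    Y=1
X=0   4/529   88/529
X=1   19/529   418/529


H(X,Y) = -Σ p(x,y) log₂ p(x,y)
  p(0,0)=4/529: -0.0076 × log₂(0.0076) = 0.0533
  p(0,1)=88/529: -0.1664 × log₂(0.1664) = 0.4305
  p(1,0)=19/529: -0.0359 × log₂(0.0359) = 0.1724
  p(1,1)=418/529: -0.7902 × log₂(0.7902) = 0.2685
H(X,Y) = 0.9246 bits


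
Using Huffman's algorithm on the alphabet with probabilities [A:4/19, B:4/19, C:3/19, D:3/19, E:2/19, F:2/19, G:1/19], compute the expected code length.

Huffman tree construction:
Combine smallest probabilities repeatedly
Resulting codes:
  A: 00 (length 2)
  B: 01 (length 2)
  C: 101 (length 3)
  D: 110 (length 3)
  E: 1111 (length 4)
  F: 100 (length 3)
  G: 1110 (length 4)
Average length = Σ p(s) × length(s) = 2.7368 bits


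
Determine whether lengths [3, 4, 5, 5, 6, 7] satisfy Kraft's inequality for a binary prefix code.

Kraft inequality: Σ 2^(-l_i) ≤ 1 for prefix-free code
Calculating: 2^(-3) + 2^(-4) + 2^(-5) + 2^(-5) + 2^(-6) + 2^(-7)
= 0.125 + 0.0625 + 0.03125 + 0.03125 + 0.015625 + 0.0078125
= 0.2734
Since 0.2734 ≤ 1, prefix-free code exists


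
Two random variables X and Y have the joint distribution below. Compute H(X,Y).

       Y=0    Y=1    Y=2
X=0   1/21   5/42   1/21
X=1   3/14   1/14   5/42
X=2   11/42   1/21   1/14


H(X,Y) = -Σ p(x,y) log₂ p(x,y)
  p(0,0)=1/21: -0.0476 × log₂(0.0476) = 0.2092
  p(0,1)=5/42: -0.1190 × log₂(0.1190) = 0.3655
  p(0,2)=1/21: -0.0476 × log₂(0.0476) = 0.2092
  p(1,0)=3/14: -0.2143 × log₂(0.2143) = 0.4762
  p(1,1)=1/14: -0.0714 × log₂(0.0714) = 0.2720
  p(1,2)=5/42: -0.1190 × log₂(0.1190) = 0.3655
  p(2,0)=11/42: -0.2619 × log₂(0.2619) = 0.5062
  p(2,1)=1/21: -0.0476 × log₂(0.0476) = 0.2092
  p(2,2)=1/14: -0.0714 × log₂(0.0714) = 0.2720
H(X,Y) = 2.8849 bits


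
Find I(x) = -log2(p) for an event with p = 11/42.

Information content I(x) = -log₂(p(x))
I = -log₂(11/42) = -log₂(0.2619)
I = 1.9329 bits


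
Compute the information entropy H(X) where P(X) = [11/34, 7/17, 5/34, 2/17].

H(X) = -Σ p(x) log₂ p(x)
  -11/34 × log₂(11/34) = 0.5267
  -7/17 × log₂(7/17) = 0.5271
  -5/34 × log₂(5/34) = 0.4067
  -2/17 × log₂(2/17) = 0.3632
H(X) = 1.8237 bits


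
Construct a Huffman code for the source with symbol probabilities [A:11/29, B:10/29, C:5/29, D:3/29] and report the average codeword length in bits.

Huffman tree construction:
Combine smallest probabilities repeatedly
Resulting codes:
  A: 0 (length 1)
  B: 11 (length 2)
  C: 101 (length 3)
  D: 100 (length 3)
Average length = Σ p(s) × length(s) = 1.8966 bits


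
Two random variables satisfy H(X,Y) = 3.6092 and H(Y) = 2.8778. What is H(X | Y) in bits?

Chain rule: H(X,Y) = H(X|Y) + H(Y)
H(X|Y) = H(X,Y) - H(Y) = 3.6092 - 2.8778 = 0.7314 bits


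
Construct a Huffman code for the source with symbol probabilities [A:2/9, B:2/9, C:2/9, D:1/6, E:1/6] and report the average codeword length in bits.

Huffman tree construction:
Combine smallest probabilities repeatedly
Resulting codes:
  A: 00 (length 2)
  B: 01 (length 2)
  C: 10 (length 2)
  D: 110 (length 3)
  E: 111 (length 3)
Average length = Σ p(s) × length(s) = 2.3333 bits


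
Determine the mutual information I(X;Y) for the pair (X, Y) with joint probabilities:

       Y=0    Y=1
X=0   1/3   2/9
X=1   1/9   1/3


H(X) = 0.9911, H(Y) = 0.9911, H(X,Y) = 1.8911
I(X;Y) = H(X) + H(Y) - H(X,Y) = 0.0911 bits


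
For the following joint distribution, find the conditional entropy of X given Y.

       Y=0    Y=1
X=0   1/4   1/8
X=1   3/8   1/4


H(X|Y) = Σ_y p(y) H(X|Y=y)
  p(Y=0) = 5/8, H(X|Y=0) = 0.9710
  p(Y=1) = 3/8, H(X|Y=1) = 0.9183
H(X|Y) = 0.6250×0.9710 + 0.3750×0.9183 = 0.9512 bits


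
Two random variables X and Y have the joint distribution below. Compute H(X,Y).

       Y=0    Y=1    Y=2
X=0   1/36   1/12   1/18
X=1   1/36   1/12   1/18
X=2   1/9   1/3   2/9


H(X,Y) = -Σ p(x,y) log₂ p(x,y)
  p(0,0)=1/36: -0.0278 × log₂(0.0278) = 0.1436
  p(0,1)=1/12: -0.0833 × log₂(0.0833) = 0.2987
  p(0,2)=1/18: -0.0556 × log₂(0.0556) = 0.2317
  p(1,0)=1/36: -0.0278 × log₂(0.0278) = 0.1436
  p(1,1)=1/12: -0.0833 × log₂(0.0833) = 0.2987
  p(1,2)=1/18: -0.0556 × log₂(0.0556) = 0.2317
  p(2,0)=1/9: -0.1111 × log₂(0.1111) = 0.3522
  p(2,1)=1/3: -0.3333 × log₂(0.3333) = 0.5283
  p(2,2)=2/9: -0.2222 × log₂(0.2222) = 0.4822
H(X,Y) = 2.7108 bits


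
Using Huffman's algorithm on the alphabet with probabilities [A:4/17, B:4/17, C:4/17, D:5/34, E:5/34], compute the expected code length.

Huffman tree construction:
Combine smallest probabilities repeatedly
Resulting codes:
  A: 00 (length 2)
  B: 01 (length 2)
  C: 10 (length 2)
  D: 110 (length 3)
  E: 111 (length 3)
Average length = Σ p(s) × length(s) = 2.2941 bits


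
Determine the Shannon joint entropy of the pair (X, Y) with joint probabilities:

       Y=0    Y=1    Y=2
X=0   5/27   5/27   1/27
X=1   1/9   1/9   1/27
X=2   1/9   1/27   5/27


H(X,Y) = -Σ p(x,y) log₂ p(x,y)
  p(0,0)=5/27: -0.1852 × log₂(0.1852) = 0.4505
  p(0,1)=5/27: -0.1852 × log₂(0.1852) = 0.4505
  p(0,2)=1/27: -0.0370 × log₂(0.0370) = 0.1761
  p(1,0)=1/9: -0.1111 × log₂(0.1111) = 0.3522
  p(1,1)=1/9: -0.1111 × log₂(0.1111) = 0.3522
  p(1,2)=1/27: -0.0370 × log₂(0.0370) = 0.1761
  p(2,0)=1/9: -0.1111 × log₂(0.1111) = 0.3522
  p(2,1)=1/27: -0.0370 × log₂(0.0370) = 0.1761
  p(2,2)=5/27: -0.1852 × log₂(0.1852) = 0.4505
H(X,Y) = 2.9366 bits


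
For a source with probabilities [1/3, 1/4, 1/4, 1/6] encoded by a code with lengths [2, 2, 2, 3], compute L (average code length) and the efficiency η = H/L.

Average length L = Σ p_i × l_i = 2.1667 bits
Entropy H = 1.9591 bits
Efficiency η = H/L × 100% = 90.42%


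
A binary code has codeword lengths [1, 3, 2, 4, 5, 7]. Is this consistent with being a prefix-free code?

Kraft inequality: Σ 2^(-l_i) ≤ 1 for prefix-free code
Calculating: 2^(-1) + 2^(-3) + 2^(-2) + 2^(-4) + 2^(-5) + 2^(-7)
= 0.5 + 0.125 + 0.25 + 0.0625 + 0.03125 + 0.0078125
= 0.9766
Since 0.9766 ≤ 1, prefix-free code exists


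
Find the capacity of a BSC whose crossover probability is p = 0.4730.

For BSC with error probability p:
C = 1 - H(p) where H(p) is binary entropy
H(0.4730) = -0.4730 × log₂(0.4730) - 0.5270 × log₂(0.5270)
H(p) = 0.9979
C = 1 - 0.9979 = 0.0021 bits/use


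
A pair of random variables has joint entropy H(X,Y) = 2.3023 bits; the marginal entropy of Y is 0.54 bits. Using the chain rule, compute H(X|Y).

Chain rule: H(X,Y) = H(X|Y) + H(Y)
H(X|Y) = H(X,Y) - H(Y) = 2.3023 - 0.54 = 1.7623 bits


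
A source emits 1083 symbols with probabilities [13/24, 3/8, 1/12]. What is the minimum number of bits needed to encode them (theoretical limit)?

Entropy H = 1.3085 bits/symbol
Minimum bits = H × n = 1.3085 × 1083
= 1417.11 bits


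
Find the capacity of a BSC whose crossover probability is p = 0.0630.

For BSC with error probability p:
C = 1 - H(p) where H(p) is binary entropy
H(0.0630) = -0.0630 × log₂(0.0630) - 0.9370 × log₂(0.9370)
H(p) = 0.3392
C = 1 - 0.3392 = 0.6608 bits/use


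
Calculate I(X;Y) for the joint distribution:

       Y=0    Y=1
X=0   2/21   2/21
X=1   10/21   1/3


H(X) = 0.7025, H(Y) = 0.9852, H(X,Y) = 1.6842
I(X;Y) = H(X) + H(Y) - H(X,Y) = 0.0035 bits


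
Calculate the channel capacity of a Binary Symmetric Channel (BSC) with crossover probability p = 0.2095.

For BSC with error probability p:
C = 1 - H(p) where H(p) is binary entropy
H(0.2095) = -0.2095 × log₂(0.2095) - 0.7905 × log₂(0.7905)
H(p) = 0.7405
C = 1 - 0.7405 = 0.2595 bits/use


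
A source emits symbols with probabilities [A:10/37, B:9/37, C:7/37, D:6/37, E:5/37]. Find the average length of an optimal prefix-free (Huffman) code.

Huffman tree construction:
Combine smallest probabilities repeatedly
Resulting codes:
  A: 10 (length 2)
  B: 01 (length 2)
  C: 00 (length 2)
  D: 111 (length 3)
  E: 110 (length 3)
Average length = Σ p(s) × length(s) = 2.2973 bits


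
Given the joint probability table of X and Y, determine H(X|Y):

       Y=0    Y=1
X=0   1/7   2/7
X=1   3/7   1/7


H(X|Y) = Σ_y p(y) H(X|Y=y)
  p(Y=0) = 4/7, H(X|Y=0) = 0.8113
  p(Y=1) = 3/7, H(X|Y=1) = 0.9183
H(X|Y) = 0.5714×0.8113 + 0.4286×0.9183 = 0.8571 bits


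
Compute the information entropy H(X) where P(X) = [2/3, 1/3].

H(X) = -Σ p(x) log₂ p(x)
  -2/3 × log₂(2/3) = 0.3900
  -1/3 × log₂(1/3) = 0.5283
H(X) = 0.9183 bits


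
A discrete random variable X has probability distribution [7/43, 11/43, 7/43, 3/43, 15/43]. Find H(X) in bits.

H(X) = -Σ p(x) log₂ p(x)
  -7/43 × log₂(7/43) = 0.4263
  -11/43 × log₂(11/43) = 0.5031
  -7/43 × log₂(7/43) = 0.4263
  -3/43 × log₂(3/43) = 0.2680
  -15/43 × log₂(15/43) = 0.5300
H(X) = 2.1538 bits


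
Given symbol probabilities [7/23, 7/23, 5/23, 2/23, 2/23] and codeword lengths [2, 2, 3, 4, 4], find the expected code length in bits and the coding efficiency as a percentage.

Average length L = Σ p_i × l_i = 2.5652 bits
Entropy H = 2.1361 bits
Efficiency η = H/L × 100% = 83.27%


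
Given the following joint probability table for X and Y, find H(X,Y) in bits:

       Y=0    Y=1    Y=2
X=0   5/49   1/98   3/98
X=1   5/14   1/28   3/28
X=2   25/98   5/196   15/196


H(X,Y) = -Σ p(x,y) log₂ p(x,y)
  p(0,0)=5/49: -0.1020 × log₂(0.1020) = 0.3360
  p(0,1)=1/98: -0.0102 × log₂(0.0102) = 0.0675
  p(0,2)=3/98: -0.0306 × log₂(0.0306) = 0.1540
  p(1,0)=5/14: -0.3571 × log₂(0.3571) = 0.5305
  p(1,1)=1/28: -0.0357 × log₂(0.0357) = 0.1717
  p(1,2)=3/28: -0.1071 × log₂(0.1071) = 0.3453
  p(2,0)=25/98: -0.2551 × log₂(0.2551) = 0.5028
  p(2,1)=5/196: -0.0255 × log₂(0.0255) = 0.1350
  p(2,2)=15/196: -0.0765 × log₂(0.0765) = 0.2838
H(X,Y) = 2.5265 bits


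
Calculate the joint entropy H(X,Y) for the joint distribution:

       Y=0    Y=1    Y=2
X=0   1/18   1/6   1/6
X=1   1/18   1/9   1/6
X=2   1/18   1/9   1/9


H(X,Y) = -Σ p(x,y) log₂ p(x,y)
  p(0,0)=1/18: -0.0556 × log₂(0.0556) = 0.2317
  p(0,1)=1/6: -0.1667 × log₂(0.1667) = 0.4308
  p(0,2)=1/6: -0.1667 × log₂(0.1667) = 0.4308
  p(1,0)=1/18: -0.0556 × log₂(0.0556) = 0.2317
  p(1,1)=1/9: -0.1111 × log₂(0.1111) = 0.3522
  p(1,2)=1/6: -0.1667 × log₂(0.1667) = 0.4308
  p(2,0)=1/18: -0.0556 × log₂(0.0556) = 0.2317
  p(2,1)=1/9: -0.1111 × log₂(0.1111) = 0.3522
  p(2,2)=1/9: -0.1111 × log₂(0.1111) = 0.3522
H(X,Y) = 3.0441 bits


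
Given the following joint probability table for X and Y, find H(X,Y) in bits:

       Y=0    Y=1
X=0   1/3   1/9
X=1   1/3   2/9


H(X,Y) = -Σ p(x,y) log₂ p(x,y)
  p(0,0)=1/3: -0.3333 × log₂(0.3333) = 0.5283
  p(0,1)=1/9: -0.1111 × log₂(0.1111) = 0.3522
  p(1,0)=1/3: -0.3333 × log₂(0.3333) = 0.5283
  p(1,1)=2/9: -0.2222 × log₂(0.2222) = 0.4822
H(X,Y) = 1.8911 bits


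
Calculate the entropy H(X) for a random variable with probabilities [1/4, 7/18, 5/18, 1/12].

H(X) = -Σ p(x) log₂ p(x)
  -1/4 × log₂(1/4) = 0.5000
  -7/18 × log₂(7/18) = 0.5299
  -5/18 × log₂(5/18) = 0.5133
  -1/12 × log₂(1/12) = 0.2987
H(X) = 1.8420 bits


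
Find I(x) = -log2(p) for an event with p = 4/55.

Information content I(x) = -log₂(p(x))
I = -log₂(4/55) = -log₂(0.0727)
I = 3.7814 bits


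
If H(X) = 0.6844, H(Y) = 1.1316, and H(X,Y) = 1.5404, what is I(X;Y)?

I(X;Y) = H(X) + H(Y) - H(X,Y)
I(X;Y) = 0.6844 + 1.1316 - 1.5404 = 0.2756 bits


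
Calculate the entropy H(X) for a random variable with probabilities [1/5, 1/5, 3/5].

H(X) = -Σ p(x) log₂ p(x)
  -1/5 × log₂(1/5) = 0.4644
  -1/5 × log₂(1/5) = 0.4644
  -3/5 × log₂(3/5) = 0.4422
H(X) = 1.3710 bits


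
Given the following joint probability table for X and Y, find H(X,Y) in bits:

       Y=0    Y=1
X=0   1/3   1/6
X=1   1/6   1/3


H(X,Y) = -Σ p(x,y) log₂ p(x,y)
  p(0,0)=1/3: -0.3333 × log₂(0.3333) = 0.5283
  p(0,1)=1/6: -0.1667 × log₂(0.1667) = 0.4308
  p(1,0)=1/6: -0.1667 × log₂(0.1667) = 0.4308
  p(1,1)=1/3: -0.3333 × log₂(0.3333) = 0.5283
H(X,Y) = 1.9183 bits


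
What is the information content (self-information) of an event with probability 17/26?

Information content I(x) = -log₂(p(x))
I = -log₂(17/26) = -log₂(0.6538)
I = 0.6130 bits


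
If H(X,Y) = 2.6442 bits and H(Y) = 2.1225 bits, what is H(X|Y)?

Chain rule: H(X,Y) = H(X|Y) + H(Y)
H(X|Y) = H(X,Y) - H(Y) = 2.6442 - 2.1225 = 0.5217 bits


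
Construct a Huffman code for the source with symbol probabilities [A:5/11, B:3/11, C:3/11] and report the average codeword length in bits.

Huffman tree construction:
Combine smallest probabilities repeatedly
Resulting codes:
  A: 0 (length 1)
  B: 10 (length 2)
  C: 11 (length 2)
Average length = Σ p(s) × length(s) = 1.5455 bits


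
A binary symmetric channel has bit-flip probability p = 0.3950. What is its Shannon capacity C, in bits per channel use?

For BSC with error probability p:
C = 1 - H(p) where H(p) is binary entropy
H(0.3950) = -0.3950 × log₂(0.3950) - 0.6050 × log₂(0.6050)
H(p) = 0.9680
C = 1 - 0.9680 = 0.0320 bits/use


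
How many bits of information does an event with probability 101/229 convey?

Information content I(x) = -log₂(p(x))
I = -log₂(101/229) = -log₂(0.4410)
I = 1.1810 bits


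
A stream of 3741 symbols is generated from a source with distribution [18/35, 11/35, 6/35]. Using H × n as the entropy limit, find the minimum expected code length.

Entropy H = 1.4544 bits/symbol
Minimum bits = H × n = 1.4544 × 3741
= 5440.77 bits


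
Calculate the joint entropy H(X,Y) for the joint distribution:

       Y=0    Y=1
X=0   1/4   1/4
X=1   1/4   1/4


H(X,Y) = -Σ p(x,y) log₂ p(x,y)
  p(0,0)=1/4: -0.2500 × log₂(0.2500) = 0.5000
  p(0,1)=1/4: -0.2500 × log₂(0.2500) = 0.5000
  p(1,0)=1/4: -0.2500 × log₂(0.2500) = 0.5000
  p(1,1)=1/4: -0.2500 × log₂(0.2500) = 0.5000
H(X,Y) = 2.0000 bits


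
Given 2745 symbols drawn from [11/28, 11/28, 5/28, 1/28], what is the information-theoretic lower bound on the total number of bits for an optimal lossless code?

Entropy H = 1.6746 bits/symbol
Minimum bits = H × n = 1.6746 × 2745
= 4596.78 bits


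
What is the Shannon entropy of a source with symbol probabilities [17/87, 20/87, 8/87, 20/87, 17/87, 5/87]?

H(X) = -Σ p(x) log₂ p(x)
  -17/87 × log₂(17/87) = 0.4603
  -20/87 × log₂(20/87) = 0.4876
  -8/87 × log₂(8/87) = 0.3166
  -20/87 × log₂(20/87) = 0.4876
  -17/87 × log₂(17/87) = 0.4603
  -5/87 × log₂(5/87) = 0.2368
H(X) = 2.4491 bits


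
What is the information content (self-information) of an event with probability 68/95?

Information content I(x) = -log₂(p(x))
I = -log₂(68/95) = -log₂(0.7158)
I = 0.4824 bits


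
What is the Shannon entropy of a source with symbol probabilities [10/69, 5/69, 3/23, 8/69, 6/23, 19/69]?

H(X) = -Σ p(x) log₂ p(x)
  -10/69 × log₂(10/69) = 0.4039
  -5/69 × log₂(5/69) = 0.2744
  -3/23 × log₂(3/23) = 0.3833
  -8/69 × log₂(8/69) = 0.3604
  -6/23 × log₂(6/23) = 0.5057
  -19/69 × log₂(19/69) = 0.5123
H(X) = 2.4400 bits


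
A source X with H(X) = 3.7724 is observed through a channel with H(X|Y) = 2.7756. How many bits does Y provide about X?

I(X;Y) = H(X) - H(X|Y)
I(X;Y) = 3.7724 - 2.7756 = 0.9968 bits


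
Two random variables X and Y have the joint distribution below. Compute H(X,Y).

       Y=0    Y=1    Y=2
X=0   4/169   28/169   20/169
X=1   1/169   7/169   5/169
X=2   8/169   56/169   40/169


H(X,Y) = -Σ p(x,y) log₂ p(x,y)
  p(0,0)=4/169: -0.0237 × log₂(0.0237) = 0.1278
  p(0,1)=28/169: -0.1657 × log₂(0.1657) = 0.4297
  p(0,2)=20/169: -0.1183 × log₂(0.1183) = 0.3644
  p(1,0)=1/169: -0.0059 × log₂(0.0059) = 0.0438
  p(1,1)=7/169: -0.0414 × log₂(0.0414) = 0.1903
  p(1,2)=5/169: -0.0296 × log₂(0.0296) = 0.1503
  p(2,0)=8/169: -0.0473 × log₂(0.0473) = 0.2083
  p(2,1)=56/169: -0.3314 × log₂(0.3314) = 0.5280
  p(2,2)=40/169: -0.2367 × log₂(0.2367) = 0.4921
H(X,Y) = 2.5346 bits


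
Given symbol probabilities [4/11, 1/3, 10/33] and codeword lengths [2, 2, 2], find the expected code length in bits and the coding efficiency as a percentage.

Average length L = Σ p_i × l_i = 2.0000 bits
Entropy H = 1.5810 bits
Efficiency η = H/L × 100% = 79.05%


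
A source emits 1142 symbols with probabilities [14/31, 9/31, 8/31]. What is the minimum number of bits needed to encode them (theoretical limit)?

Entropy H = 1.5403 bits/symbol
Minimum bits = H × n = 1.5403 × 1142
= 1758.97 bits


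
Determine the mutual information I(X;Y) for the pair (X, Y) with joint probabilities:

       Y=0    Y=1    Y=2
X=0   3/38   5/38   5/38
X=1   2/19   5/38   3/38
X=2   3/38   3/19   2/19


H(X) = 1.5840, H(Y) = 1.5574, H(X,Y) = 3.1268
I(X;Y) = H(X) + H(Y) - H(X,Y) = 0.0146 bits


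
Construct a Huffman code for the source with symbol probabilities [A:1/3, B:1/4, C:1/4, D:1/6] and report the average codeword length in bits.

Huffman tree construction:
Combine smallest probabilities repeatedly
Resulting codes:
  A: 11 (length 2)
  B: 01 (length 2)
  C: 10 (length 2)
  D: 00 (length 2)
Average length = Σ p(s) × length(s) = 2.0000 bits


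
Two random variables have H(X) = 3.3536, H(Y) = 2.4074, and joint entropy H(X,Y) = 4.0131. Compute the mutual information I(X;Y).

I(X;Y) = H(X) + H(Y) - H(X,Y)
I(X;Y) = 3.3536 + 2.4074 - 4.0131 = 1.7479 bits


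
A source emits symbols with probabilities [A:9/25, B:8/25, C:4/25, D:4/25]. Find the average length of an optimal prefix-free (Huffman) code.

Huffman tree construction:
Combine smallest probabilities repeatedly
Resulting codes:
  A: 0 (length 1)
  B: 10 (length 2)
  C: 110 (length 3)
  D: 111 (length 3)
Average length = Σ p(s) × length(s) = 1.9600 bits


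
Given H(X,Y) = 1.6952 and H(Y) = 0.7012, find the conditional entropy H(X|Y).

Chain rule: H(X,Y) = H(X|Y) + H(Y)
H(X|Y) = H(X,Y) - H(Y) = 1.6952 - 0.7012 = 0.994 bits


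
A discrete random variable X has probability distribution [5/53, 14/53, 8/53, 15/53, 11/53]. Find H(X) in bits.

H(X) = -Σ p(x) log₂ p(x)
  -5/53 × log₂(5/53) = 0.3213
  -14/53 × log₂(14/53) = 0.5073
  -8/53 × log₂(8/53) = 0.4118
  -15/53 × log₂(15/53) = 0.5154
  -11/53 × log₂(11/53) = 0.4708
H(X) = 2.2266 bits


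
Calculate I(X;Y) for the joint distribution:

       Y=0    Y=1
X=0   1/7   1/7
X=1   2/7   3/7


H(X) = 0.8631, H(Y) = 0.9852, H(X,Y) = 1.8424
I(X;Y) = H(X) + H(Y) - H(X,Y) = 0.0060 bits


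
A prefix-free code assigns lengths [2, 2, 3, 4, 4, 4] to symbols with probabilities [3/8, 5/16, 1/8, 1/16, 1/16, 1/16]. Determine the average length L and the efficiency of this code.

Average length L = Σ p_i × l_i = 2.5000 bits
Entropy H = 2.1800 bits
Efficiency η = H/L × 100% = 87.20%


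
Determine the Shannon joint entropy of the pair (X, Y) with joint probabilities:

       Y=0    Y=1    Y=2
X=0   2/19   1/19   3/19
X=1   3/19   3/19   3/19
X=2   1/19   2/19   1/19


H(X,Y) = -Σ p(x,y) log₂ p(x,y)
  p(0,0)=2/19: -0.1053 × log₂(0.1053) = 0.3419
  p(0,1)=1/19: -0.0526 × log₂(0.0526) = 0.2236
  p(0,2)=3/19: -0.1579 × log₂(0.1579) = 0.4205
  p(1,0)=3/19: -0.1579 × log₂(0.1579) = 0.4205
  p(1,1)=3/19: -0.1579 × log₂(0.1579) = 0.4205
  p(1,2)=3/19: -0.1579 × log₂(0.1579) = 0.4205
  p(2,0)=1/19: -0.0526 × log₂(0.0526) = 0.2236
  p(2,1)=2/19: -0.1053 × log₂(0.1053) = 0.3419
  p(2,2)=1/19: -0.0526 × log₂(0.0526) = 0.2236
H(X,Y) = 3.0364 bits


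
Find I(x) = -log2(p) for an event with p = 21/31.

Information content I(x) = -log₂(p(x))
I = -log₂(21/31) = -log₂(0.6774)
I = 0.5619 bits


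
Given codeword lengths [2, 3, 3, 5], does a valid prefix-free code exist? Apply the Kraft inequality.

Kraft inequality: Σ 2^(-l_i) ≤ 1 for prefix-free code
Calculating: 2^(-2) + 2^(-3) + 2^(-3) + 2^(-5)
= 0.25 + 0.125 + 0.125 + 0.03125
= 0.5312
Since 0.5312 ≤ 1, prefix-free code exists


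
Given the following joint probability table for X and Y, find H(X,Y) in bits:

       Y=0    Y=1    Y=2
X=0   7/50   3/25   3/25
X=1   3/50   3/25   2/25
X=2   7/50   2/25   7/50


H(X,Y) = -Σ p(x,y) log₂ p(x,y)
  p(0,0)=7/50: -0.1400 × log₂(0.1400) = 0.3971
  p(0,1)=3/25: -0.1200 × log₂(0.1200) = 0.3671
  p(0,2)=3/25: -0.1200 × log₂(0.1200) = 0.3671
  p(1,0)=3/50: -0.0600 × log₂(0.0600) = 0.2435
  p(1,1)=3/25: -0.1200 × log₂(0.1200) = 0.3671
  p(1,2)=2/25: -0.0800 × log₂(0.0800) = 0.2915
  p(2,0)=7/50: -0.1400 × log₂(0.1400) = 0.3971
  p(2,1)=2/25: -0.0800 × log₂(0.0800) = 0.2915
  p(2,2)=7/50: -0.1400 × log₂(0.1400) = 0.3971
H(X,Y) = 3.1191 bits


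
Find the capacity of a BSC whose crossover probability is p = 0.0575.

For BSC with error probability p:
C = 1 - H(p) where H(p) is binary entropy
H(0.0575) = -0.0575 × log₂(0.0575) - 0.9425 × log₂(0.9425)
H(p) = 0.3174
C = 1 - 0.3174 = 0.6826 bits/use


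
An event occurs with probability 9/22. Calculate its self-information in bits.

Information content I(x) = -log₂(p(x))
I = -log₂(9/22) = -log₂(0.4091)
I = 1.2895 bits


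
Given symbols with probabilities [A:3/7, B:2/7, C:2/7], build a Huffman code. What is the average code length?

Huffman tree construction:
Combine smallest probabilities repeatedly
Resulting codes:
  A: 0 (length 1)
  B: 10 (length 2)
  C: 11 (length 2)
Average length = Σ p(s) × length(s) = 1.5714 bits


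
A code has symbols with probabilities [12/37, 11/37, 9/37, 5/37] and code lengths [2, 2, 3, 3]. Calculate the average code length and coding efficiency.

Average length L = Σ p_i × l_i = 2.3784 bits
Entropy H = 1.9334 bits
Efficiency η = H/L × 100% = 81.29%


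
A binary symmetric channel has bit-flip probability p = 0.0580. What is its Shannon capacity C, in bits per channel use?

For BSC with error probability p:
C = 1 - H(p) where H(p) is binary entropy
H(0.0580) = -0.0580 × log₂(0.0580) - 0.9420 × log₂(0.9420)
H(p) = 0.3195
C = 1 - 0.3195 = 0.6805 bits/use


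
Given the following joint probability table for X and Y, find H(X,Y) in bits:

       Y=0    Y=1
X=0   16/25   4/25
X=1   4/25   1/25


H(X,Y) = -Σ p(x,y) log₂ p(x,y)
  p(0,0)=16/25: -0.6400 × log₂(0.6400) = 0.4121
  p(0,1)=4/25: -0.1600 × log₂(0.1600) = 0.4230
  p(1,0)=4/25: -0.1600 × log₂(0.1600) = 0.4230
  p(1,1)=1/25: -0.0400 × log₂(0.0400) = 0.1858
H(X,Y) = 1.4439 bits


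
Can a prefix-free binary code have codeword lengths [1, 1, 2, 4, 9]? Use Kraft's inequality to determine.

Kraft inequality: Σ 2^(-l_i) ≤ 1 for prefix-free code
Calculating: 2^(-1) + 2^(-1) + 2^(-2) + 2^(-4) + 2^(-9)
= 0.5 + 0.5 + 0.25 + 0.0625 + 0.001953125
= 1.3145
Since 1.3145 > 1, prefix-free code does not exist


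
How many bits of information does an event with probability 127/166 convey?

Information content I(x) = -log₂(p(x))
I = -log₂(127/166) = -log₂(0.7651)
I = 0.3864 bits


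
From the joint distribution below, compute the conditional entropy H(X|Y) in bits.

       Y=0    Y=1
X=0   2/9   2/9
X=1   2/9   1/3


H(X|Y) = Σ_y p(y) H(X|Y=y)
  p(Y=0) = 4/9, H(X|Y=0) = 1.0000
  p(Y=1) = 5/9, H(X|Y=1) = 0.9710
H(X|Y) = 0.4444×1.0000 + 0.5556×0.9710 = 0.9839 bits


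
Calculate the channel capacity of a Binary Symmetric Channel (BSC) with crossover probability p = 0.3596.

For BSC with error probability p:
C = 1 - H(p) where H(p) is binary entropy
H(0.3596) = -0.3596 × log₂(0.3596) - 0.6404 × log₂(0.6404)
H(p) = 0.9424
C = 1 - 0.9424 = 0.0576 bits/use


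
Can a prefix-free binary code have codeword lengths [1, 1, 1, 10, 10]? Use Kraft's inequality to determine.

Kraft inequality: Σ 2^(-l_i) ≤ 1 for prefix-free code
Calculating: 2^(-1) + 2^(-1) + 2^(-1) + 2^(-10) + 2^(-10)
= 0.5 + 0.5 + 0.5 + 0.0009765625 + 0.0009765625
= 1.5020
Since 1.5020 > 1, prefix-free code does not exist


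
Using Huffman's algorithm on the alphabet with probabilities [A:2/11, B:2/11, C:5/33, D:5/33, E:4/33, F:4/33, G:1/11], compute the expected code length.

Huffman tree construction:
Combine smallest probabilities repeatedly
Resulting codes:
  A: 111 (length 3)
  B: 00 (length 2)
  C: 101 (length 3)
  D: 110 (length 3)
  E: 011 (length 3)
  F: 100 (length 3)
  G: 010 (length 3)
Average length = Σ p(s) × length(s) = 2.8182 bits


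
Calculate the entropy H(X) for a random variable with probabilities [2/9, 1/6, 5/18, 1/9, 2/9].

H(X) = -Σ p(x) log₂ p(x)
  -2/9 × log₂(2/9) = 0.4822
  -1/6 × log₂(1/6) = 0.4308
  -5/18 × log₂(5/18) = 0.5133
  -1/9 × log₂(1/9) = 0.3522
  -2/9 × log₂(2/9) = 0.4822
H(X) = 2.2608 bits


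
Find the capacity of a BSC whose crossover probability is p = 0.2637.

For BSC with error probability p:
C = 1 - H(p) where H(p) is binary entropy
H(0.2637) = -0.2637 × log₂(0.2637) - 0.7363 × log₂(0.7363)
H(p) = 0.8323
C = 1 - 0.8323 = 0.1677 bits/use


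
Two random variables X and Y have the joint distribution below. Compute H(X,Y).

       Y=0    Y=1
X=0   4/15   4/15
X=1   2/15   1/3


H(X,Y) = -Σ p(x,y) log₂ p(x,y)
  p(0,0)=4/15: -0.2667 × log₂(0.2667) = 0.5085
  p(0,1)=4/15: -0.2667 × log₂(0.2667) = 0.5085
  p(1,0)=2/15: -0.1333 × log₂(0.1333) = 0.3876
  p(1,1)=1/3: -0.3333 × log₂(0.3333) = 0.5283
H(X,Y) = 1.9329 bits


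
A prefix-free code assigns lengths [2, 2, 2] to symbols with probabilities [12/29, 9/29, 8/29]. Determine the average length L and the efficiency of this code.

Average length L = Σ p_i × l_i = 2.0000 bits
Entropy H = 1.5632 bits
Efficiency η = H/L × 100% = 78.16%


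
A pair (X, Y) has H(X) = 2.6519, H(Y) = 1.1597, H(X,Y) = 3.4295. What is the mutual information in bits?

I(X;Y) = H(X) + H(Y) - H(X,Y)
I(X;Y) = 2.6519 + 1.1597 - 3.4295 = 0.3821 bits


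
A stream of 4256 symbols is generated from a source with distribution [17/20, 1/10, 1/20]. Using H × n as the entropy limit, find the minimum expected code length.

Entropy H = 0.7476 bits/symbol
Minimum bits = H × n = 0.7476 × 4256
= 3181.72 bits


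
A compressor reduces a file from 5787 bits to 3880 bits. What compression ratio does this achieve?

Compression ratio = Original / Compressed
= 5787 / 3880 = 1.49:1


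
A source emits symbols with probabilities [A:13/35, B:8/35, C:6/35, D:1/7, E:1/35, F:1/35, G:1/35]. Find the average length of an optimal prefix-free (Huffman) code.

Huffman tree construction:
Combine smallest probabilities repeatedly
Resulting codes:
  A: 11 (length 2)
  B: 01 (length 2)
  C: 00 (length 2)
  D: 101 (length 3)
  E: 10010 (length 5)
  F: 10011 (length 5)
  G: 1000 (length 4)
Average length = Σ p(s) × length(s) = 2.3714 bits


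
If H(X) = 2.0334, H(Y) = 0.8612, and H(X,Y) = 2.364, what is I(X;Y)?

I(X;Y) = H(X) + H(Y) - H(X,Y)
I(X;Y) = 2.0334 + 0.8612 - 2.364 = 0.5306 bits


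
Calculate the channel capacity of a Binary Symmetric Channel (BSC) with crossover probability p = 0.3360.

For BSC with error probability p:
C = 1 - H(p) where H(p) is binary entropy
H(0.3360) = -0.3360 × log₂(0.3360) - 0.6640 × log₂(0.6640)
H(p) = 0.9209
C = 1 - 0.9209 = 0.0791 bits/use


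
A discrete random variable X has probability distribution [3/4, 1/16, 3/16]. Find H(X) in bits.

H(X) = -Σ p(x) log₂ p(x)
  -3/4 × log₂(3/4) = 0.3113
  -1/16 × log₂(1/16) = 0.2500
  -3/16 × log₂(3/16) = 0.4528
H(X) = 1.0141 bits


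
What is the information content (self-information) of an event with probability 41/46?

Information content I(x) = -log₂(p(x))
I = -log₂(41/46) = -log₂(0.8913)
I = 0.1660 bits


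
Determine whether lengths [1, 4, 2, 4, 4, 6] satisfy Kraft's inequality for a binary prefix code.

Kraft inequality: Σ 2^(-l_i) ≤ 1 for prefix-free code
Calculating: 2^(-1) + 2^(-4) + 2^(-2) + 2^(-4) + 2^(-4) + 2^(-6)
= 0.5 + 0.0625 + 0.25 + 0.0625 + 0.0625 + 0.015625
= 0.9531
Since 0.9531 ≤ 1, prefix-free code exists


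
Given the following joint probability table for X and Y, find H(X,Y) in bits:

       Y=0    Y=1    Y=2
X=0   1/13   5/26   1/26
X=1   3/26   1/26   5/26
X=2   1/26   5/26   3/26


H(X,Y) = -Σ p(x,y) log₂ p(x,y)
  p(0,0)=1/13: -0.0769 × log₂(0.0769) = 0.2846
  p(0,1)=5/26: -0.1923 × log₂(0.1923) = 0.4574
  p(0,2)=1/26: -0.0385 × log₂(0.0385) = 0.1808
  p(1,0)=3/26: -0.1154 × log₂(0.1154) = 0.3595
  p(1,1)=1/26: -0.0385 × log₂(0.0385) = 0.1808
  p(1,2)=5/26: -0.1923 × log₂(0.1923) = 0.4574
  p(2,0)=1/26: -0.0385 × log₂(0.0385) = 0.1808
  p(2,1)=5/26: -0.1923 × log₂(0.1923) = 0.4574
  p(2,2)=3/26: -0.1154 × log₂(0.1154) = 0.3595
H(X,Y) = 2.9182 bits


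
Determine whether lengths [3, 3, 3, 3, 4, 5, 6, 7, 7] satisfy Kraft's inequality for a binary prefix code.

Kraft inequality: Σ 2^(-l_i) ≤ 1 for prefix-free code
Calculating: 2^(-3) + 2^(-3) + 2^(-3) + 2^(-3) + 2^(-4) + 2^(-5) + 2^(-6) + 2^(-7) + 2^(-7)
= 0.125 + 0.125 + 0.125 + 0.125 + 0.0625 + 0.03125 + 0.015625 + 0.0078125 + 0.0078125
= 0.6250
Since 0.6250 ≤ 1, prefix-free code exists


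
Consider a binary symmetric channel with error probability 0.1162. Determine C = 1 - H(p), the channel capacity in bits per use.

For BSC with error probability p:
C = 1 - H(p) where H(p) is binary entropy
H(0.1162) = -0.1162 × log₂(0.1162) - 0.8838 × log₂(0.8838)
H(p) = 0.5183
C = 1 - 0.5183 = 0.4817 bits/use


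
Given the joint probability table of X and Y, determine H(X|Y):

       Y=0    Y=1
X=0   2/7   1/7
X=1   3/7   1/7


H(X|Y) = Σ_y p(y) H(X|Y=y)
  p(Y=0) = 5/7, H(X|Y=0) = 0.9710
  p(Y=1) = 2/7, H(X|Y=1) = 1.0000
H(X|Y) = 0.7143×0.9710 + 0.2857×1.0000 = 0.9793 bits


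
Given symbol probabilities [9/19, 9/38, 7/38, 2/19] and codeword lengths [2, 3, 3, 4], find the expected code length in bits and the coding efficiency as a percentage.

Average length L = Σ p_i × l_i = 2.6316 bits
Entropy H = 1.7943 bits
Efficiency η = H/L × 100% = 68.18%


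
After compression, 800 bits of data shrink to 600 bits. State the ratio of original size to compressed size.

Compression ratio = Original / Compressed
= 800 / 600 = 1.33:1


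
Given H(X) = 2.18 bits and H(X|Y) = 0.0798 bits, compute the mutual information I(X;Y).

I(X;Y) = H(X) - H(X|Y)
I(X;Y) = 2.18 - 0.0798 = 2.1002 bits


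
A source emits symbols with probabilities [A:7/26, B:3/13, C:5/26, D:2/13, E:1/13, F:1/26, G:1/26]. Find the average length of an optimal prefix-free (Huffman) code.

Huffman tree construction:
Combine smallest probabilities repeatedly
Resulting codes:
  A: 10 (length 2)
  B: 01 (length 2)
  C: 00 (length 2)
  D: 110 (length 3)
  E: 1110 (length 4)
  F: 11110 (length 5)
  G: 11111 (length 5)
Average length = Σ p(s) × length(s) = 2.5385 bits


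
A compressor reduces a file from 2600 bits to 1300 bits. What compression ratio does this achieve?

Compression ratio = Original / Compressed
= 2600 / 1300 = 2.00:1


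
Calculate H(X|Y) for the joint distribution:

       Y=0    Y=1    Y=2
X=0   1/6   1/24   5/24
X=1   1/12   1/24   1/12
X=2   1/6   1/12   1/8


H(X|Y) = Σ_y p(y) H(X|Y=y)
  p(Y=0) = 5/12, H(X|Y=0) = 1.5219
  p(Y=1) = 1/6, H(X|Y=1) = 1.5000
  p(Y=2) = 5/12, H(X|Y=2) = 1.4855
H(X|Y) = 0.4167×1.5219 + 0.1667×1.5000 + 0.4167×1.4855 = 1.5031 bits


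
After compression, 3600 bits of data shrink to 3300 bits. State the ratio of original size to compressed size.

Compression ratio = Original / Compressed
= 3600 / 3300 = 1.09:1


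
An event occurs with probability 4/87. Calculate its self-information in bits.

Information content I(x) = -log₂(p(x))
I = -log₂(4/87) = -log₂(0.0460)
I = 4.4429 bits


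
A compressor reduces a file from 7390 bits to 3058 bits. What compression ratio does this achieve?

Compression ratio = Original / Compressed
= 7390 / 3058 = 2.42:1


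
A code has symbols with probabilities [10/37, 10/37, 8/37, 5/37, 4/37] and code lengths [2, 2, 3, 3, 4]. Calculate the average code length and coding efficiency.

Average length L = Σ p_i × l_i = 2.5676 bits
Entropy H = 2.2352 bits
Efficiency η = H/L × 100% = 87.05%


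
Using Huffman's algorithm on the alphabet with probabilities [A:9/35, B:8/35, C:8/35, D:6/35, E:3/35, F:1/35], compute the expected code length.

Huffman tree construction:
Combine smallest probabilities repeatedly
Resulting codes:
  A: 10 (length 2)
  B: 00 (length 2)
  C: 01 (length 2)
  D: 111 (length 3)
  E: 1101 (length 4)
  F: 1100 (length 4)
Average length = Σ p(s) × length(s) = 2.4000 bits


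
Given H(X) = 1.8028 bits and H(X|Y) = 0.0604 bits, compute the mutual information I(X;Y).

I(X;Y) = H(X) - H(X|Y)
I(X;Y) = 1.8028 - 0.0604 = 1.7424 bits


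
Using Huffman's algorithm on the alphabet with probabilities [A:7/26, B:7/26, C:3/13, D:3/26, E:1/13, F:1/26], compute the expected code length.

Huffman tree construction:
Combine smallest probabilities repeatedly
Resulting codes:
  A: 10 (length 2)
  B: 11 (length 2)
  C: 00 (length 2)
  D: 010 (length 3)
  E: 0111 (length 4)
  F: 0110 (length 4)
Average length = Σ p(s) × length(s) = 2.3462 bits


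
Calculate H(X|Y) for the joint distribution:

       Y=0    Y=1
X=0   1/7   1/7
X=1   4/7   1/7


H(X|Y) = Σ_y p(y) H(X|Y=y)
  p(Y=0) = 5/7, H(X|Y=0) = 0.7219
  p(Y=1) = 2/7, H(X|Y=1) = 1.0000
H(X|Y) = 0.7143×0.7219 + 0.2857×1.0000 = 0.8014 bits


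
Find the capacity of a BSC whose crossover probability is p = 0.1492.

For BSC with error probability p:
C = 1 - H(p) where H(p) is binary entropy
H(0.1492) = -0.1492 × log₂(0.1492) - 0.8508 × log₂(0.8508)
H(p) = 0.6078
C = 1 - 0.6078 = 0.3922 bits/use


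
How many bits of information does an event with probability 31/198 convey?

Information content I(x) = -log₂(p(x))
I = -log₂(31/198) = -log₂(0.1566)
I = 2.6752 bits


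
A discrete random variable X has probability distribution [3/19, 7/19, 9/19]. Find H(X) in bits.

H(X) = -Σ p(x) log₂ p(x)
  -3/19 × log₂(3/19) = 0.4205
  -7/19 × log₂(7/19) = 0.5307
  -9/19 × log₂(9/19) = 0.5106
H(X) = 1.4618 bits


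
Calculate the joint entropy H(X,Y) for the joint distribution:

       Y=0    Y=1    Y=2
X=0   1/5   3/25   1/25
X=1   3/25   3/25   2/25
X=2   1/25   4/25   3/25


H(X,Y) = -Σ p(x,y) log₂ p(x,y)
  p(0,0)=1/5: -0.2000 × log₂(0.2000) = 0.4644
  p(0,1)=3/25: -0.1200 × log₂(0.1200) = 0.3671
  p(0,2)=1/25: -0.0400 × log₂(0.0400) = 0.1858
  p(1,0)=3/25: -0.1200 × log₂(0.1200) = 0.3671
  p(1,1)=3/25: -0.1200 × log₂(0.1200) = 0.3671
  p(1,2)=2/25: -0.0800 × log₂(0.0800) = 0.2915
  p(2,0)=1/25: -0.0400 × log₂(0.0400) = 0.1858
  p(2,1)=4/25: -0.1600 × log₂(0.1600) = 0.4230
  p(2,2)=3/25: -0.1200 × log₂(0.1200) = 0.3671
H(X,Y) = 3.0187 bits


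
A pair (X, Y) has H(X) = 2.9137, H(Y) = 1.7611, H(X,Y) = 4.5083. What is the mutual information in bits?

I(X;Y) = H(X) + H(Y) - H(X,Y)
I(X;Y) = 2.9137 + 1.7611 - 4.5083 = 0.1665 bits


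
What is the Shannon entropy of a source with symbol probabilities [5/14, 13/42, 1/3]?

H(X) = -Σ p(x) log₂ p(x)
  -5/14 × log₂(5/14) = 0.5305
  -13/42 × log₂(13/42) = 0.5237
  -1/3 × log₂(1/3) = 0.5283
H(X) = 1.5825 bits


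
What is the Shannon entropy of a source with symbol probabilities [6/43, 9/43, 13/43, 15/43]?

H(X) = -Σ p(x) log₂ p(x)
  -6/43 × log₂(6/43) = 0.3965
  -9/43 × log₂(9/43) = 0.4723
  -13/43 × log₂(13/43) = 0.5218
  -15/43 × log₂(15/43) = 0.5300
H(X) = 1.9205 bits


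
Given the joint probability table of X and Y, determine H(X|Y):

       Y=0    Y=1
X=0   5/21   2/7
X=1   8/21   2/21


H(X|Y) = Σ_y p(y) H(X|Y=y)
  p(Y=0) = 13/21, H(X|Y=0) = 0.9612
  p(Y=1) = 8/21, H(X|Y=1) = 0.8113
H(X|Y) = 0.6190×0.9612 + 0.3810×0.8113 = 0.9041 bits


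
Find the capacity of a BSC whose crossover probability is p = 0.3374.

For BSC with error probability p:
C = 1 - H(p) where H(p) is binary entropy
H(0.3374) = -0.3374 × log₂(0.3374) - 0.6626 × log₂(0.6626)
H(p) = 0.9223
C = 1 - 0.9223 = 0.0777 bits/use


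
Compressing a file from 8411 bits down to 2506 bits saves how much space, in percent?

Space savings = (1 - Compressed/Original) × 100%
= (1 - 2506/8411) × 100%
= 70.21%


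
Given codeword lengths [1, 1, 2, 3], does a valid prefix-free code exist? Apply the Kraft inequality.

Kraft inequality: Σ 2^(-l_i) ≤ 1 for prefix-free code
Calculating: 2^(-1) + 2^(-1) + 2^(-2) + 2^(-3)
= 0.5 + 0.5 + 0.25 + 0.125
= 1.3750
Since 1.3750 > 1, prefix-free code does not exist


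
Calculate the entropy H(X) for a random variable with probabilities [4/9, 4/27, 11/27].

H(X) = -Σ p(x) log₂ p(x)
  -4/9 × log₂(4/9) = 0.5200
  -4/27 × log₂(4/27) = 0.4081
  -11/27 × log₂(11/27) = 0.5278
H(X) = 1.4559 bits


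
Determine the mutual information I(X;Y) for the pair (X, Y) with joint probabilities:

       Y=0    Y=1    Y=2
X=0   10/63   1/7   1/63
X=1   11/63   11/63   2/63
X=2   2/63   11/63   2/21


H(X) = 1.5775, H(Y) = 1.4352, H(X,Y) = 2.8754
I(X;Y) = H(X) + H(Y) - H(X,Y) = 0.1373 bits


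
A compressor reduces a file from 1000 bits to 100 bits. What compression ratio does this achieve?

Compression ratio = Original / Compressed
= 1000 / 100 = 10.00:1


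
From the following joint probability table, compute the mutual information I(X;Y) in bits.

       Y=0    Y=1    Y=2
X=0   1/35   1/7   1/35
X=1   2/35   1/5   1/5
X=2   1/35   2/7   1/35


H(X) = 1.5101, H(Y) = 1.2825, H(X,Y) = 2.6684
I(X;Y) = H(X) + H(Y) - H(X,Y) = 0.1243 bits


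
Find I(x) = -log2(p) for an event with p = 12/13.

Information content I(x) = -log₂(p(x))
I = -log₂(12/13) = -log₂(0.9231)
I = 0.1155 bits


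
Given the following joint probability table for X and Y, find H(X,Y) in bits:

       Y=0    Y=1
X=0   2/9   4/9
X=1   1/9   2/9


H(X,Y) = -Σ p(x,y) log₂ p(x,y)
  p(0,0)=2/9: -0.2222 × log₂(0.2222) = 0.4822
  p(0,1)=4/9: -0.4444 × log₂(0.4444) = 0.5200
  p(1,0)=1/9: -0.1111 × log₂(0.1111) = 0.3522
  p(1,1)=2/9: -0.2222 × log₂(0.2222) = 0.4822
H(X,Y) = 1.8366 bits


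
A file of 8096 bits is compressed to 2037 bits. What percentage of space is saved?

Space savings = (1 - Compressed/Original) × 100%
= (1 - 2037/8096) × 100%
= 74.84%


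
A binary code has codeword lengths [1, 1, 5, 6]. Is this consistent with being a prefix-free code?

Kraft inequality: Σ 2^(-l_i) ≤ 1 for prefix-free code
Calculating: 2^(-1) + 2^(-1) + 2^(-5) + 2^(-6)
= 0.5 + 0.5 + 0.03125 + 0.015625
= 1.0469
Since 1.0469 > 1, prefix-free code does not exist
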